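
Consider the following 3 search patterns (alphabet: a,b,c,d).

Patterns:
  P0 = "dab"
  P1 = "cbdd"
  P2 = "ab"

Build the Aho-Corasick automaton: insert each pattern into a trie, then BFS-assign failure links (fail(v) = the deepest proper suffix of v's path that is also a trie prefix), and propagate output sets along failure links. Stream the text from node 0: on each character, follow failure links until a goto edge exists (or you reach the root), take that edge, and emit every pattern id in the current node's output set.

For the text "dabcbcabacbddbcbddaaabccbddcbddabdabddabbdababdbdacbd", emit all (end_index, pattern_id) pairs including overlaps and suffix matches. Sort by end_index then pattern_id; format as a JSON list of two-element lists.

Construct AC machine:
Trie nodes:
  n0 'ε': a→8 c→4 d→1
  n1 'd': a→2
  n2 'da': b→3
  n3 'dab': ·  [P0 ends]
  n4 'c': b→5
  n5 'cb': d→6
  n6 'cbd': d→7
  n7 'cbdd': ·  [P1 ends]
  n8 'a': b→9
  n9 'ab': ·  [P2 ends]

Failure links (BFS by depth):
  n1('d'): parent n0 fail=0; on 'd' 0 → fail=0;  out ∅∪∅=∅
  n4('c'): parent n0 fail=0; on 'c' 0 → fail=0;  out ∅∪∅=∅
  n8('a'): parent n0 fail=0; on 'a' 0 → fail=0;  out ∅∪∅=∅
  n2('da'): parent n1 fail=0; on 'a' 0 → fail=8;  out ∅∪∅=∅
  n5('cb'): parent n4 fail=0; on 'b' 0 → fail=0;  out ∅∪∅=∅
  n9('ab'): parent n8 fail=0; on 'b' 0 → fail=0;  out {2}∪∅={2}
  n3('dab'): parent n2 fail=8; on 'b' 8 → fail=9;  out {0}∪{2}={0,2}
  n6('cbd'): parent n5 fail=0; on 'd' 0 → fail=1;  out ∅∪∅=∅
  n7('cbdd'): parent n6 fail=1; on 'd' 1→0 → fail=1;  out {1}∪∅={1}

Scan:
i=0 'd': node 0→1
i=1 'a': node 1→2
i=2 'b': node 2→3  ** P0@[0:2],P2@[1:2]
i=3 'c': node 3→4 (via fail)
i=4 'b': node 4→5
i=5 'c': node 5→4 (via fail)
i=6 'a': node 4→8 (via fail)
i=7 'b': node 8→9  ** P2@[6:7]
i=8 'a': node 9→8 (via fail)
i=9 'c': node 8→4 (via fail)
i=10 'b': node 4→5
i=11 'd': node 5→6
i=12 'd': node 6→7  ** P1@[9:12]
i=13 'b': node 7→0 (via fail)
i=14 'c': node 0→4
i=15 'b': node 4→5
i=16 'd': node 5→6
i=17 'd': node 6→7  ** P1@[14:17]
i=18 'a': node 7→2 (via fail)
i=19 'a': node 2→8 (via fail)
i=20 'a': node 8→8 (via fail)
i=21 'b': node 8→9  ** P2@[20:21]
i=22 'c': node 9→4 (via fail)
i=23 'c': node 4→4 (via fail)
i=24 'b': node 4→5
i=25 'd': node 5→6
i=26 'd': node 6→7  ** P1@[23:26]
i=27 'c': node 7→4 (via fail)
i=28 'b': node 4→5
i=29 'd': node 5→6
i=30 'd': node 6→7  ** P1@[27:30]
i=31 'a': node 7→2 (via fail)
i=32 'b': node 2→3  ** P0@[30:32],P2@[31:32]
i=33 'd': node 3→1 (via fail)
i=34 'a': node 1→2
i=35 'b': node 2→3  ** P0@[33:35],P2@[34:35]
i=36 'd': node 3→1 (via fail)
i=37 'd': node 1→1 (via fail)
i=38 'a': node 1→2
i=39 'b': node 2→3  ** P0@[37:39],P2@[38:39]
i=40 'b': node 3→0 (via fail)
i=41 'd': node 0→1
i=42 'a': node 1→2
i=43 'b': node 2→3  ** P0@[41:43],P2@[42:43]
i=44 'a': node 3→8 (via fail)
i=45 'b': node 8→9  ** P2@[44:45]
i=46 'd': node 9→1 (via fail)
i=47 'b': node 1→0 (via fail)
i=48 'd': node 0→1
i=49 'a': node 1→2
i=50 'c': node 2→4 (via fail)
i=51 'b': node 4→5
i=52 'd': node 5→6

All matches (sorted): [[2,0],[2,2],[7,2],[12,1],[17,1],[21,2],[26,1],[30,1],[32,0],[32,2],[35,0],[35,2],[39,0],[39,2],[43,0],[43,2],[45,2]]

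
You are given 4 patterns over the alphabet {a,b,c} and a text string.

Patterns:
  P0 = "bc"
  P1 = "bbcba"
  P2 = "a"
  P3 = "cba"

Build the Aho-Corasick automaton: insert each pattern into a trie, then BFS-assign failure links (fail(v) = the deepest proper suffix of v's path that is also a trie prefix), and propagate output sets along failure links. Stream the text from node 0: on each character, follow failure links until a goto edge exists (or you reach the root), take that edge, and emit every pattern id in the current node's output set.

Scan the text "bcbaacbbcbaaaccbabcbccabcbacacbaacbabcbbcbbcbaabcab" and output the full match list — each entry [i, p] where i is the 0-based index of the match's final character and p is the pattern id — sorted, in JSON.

Build automaton:
Trie nodes:
  0='ε' goto a→7 b→1 c→8
  1='b' goto b→3 c→2
  2='bc' goto ·  [P0 ends]
  3='bb' goto c→4
  4='bbc' goto b→5
  5='bbcb' goto a→6
  6='bbcba' goto ·  [P1 ends]
  7='a' goto ·  [P2 ends]
  8='c' goto b→9
  9='cb' goto a→10
  10='cba' goto ·  [P3 ends]

BFS fail/out derivation:
  fail(1) 'b': from fail(0)=0 chase 'b': 0 ⇒ 0;  out=∅∪out(0)=∅
  fail(7) 'a': from fail(0)=0 chase 'a': 0 ⇒ 0;  out={2}∪out(0)={2}
  fail(8) 'c': from fail(0)=0 chase 'c': 0 ⇒ 0;  out=∅∪out(0)=∅
  fail(2) 'bc': from fail(1)=0 chase 'c': 0 ⇒ 8;  out={0}∪out(8)={0}
  fail(3) 'bb': from fail(1)=0 chase 'b': 0 ⇒ 1;  out=∅∪out(1)=∅
  fail(9) 'cb': from fail(8)=0 chase 'b': 0 ⇒ 1;  out=∅∪out(1)=∅
  fail(4) 'bbc': from fail(3)=1 chase 'c': 1 ⇒ 2;  out=∅∪out(2)={0}
  fail(10) 'cba': from fail(9)=1 chase 'a': 1→0 ⇒ 7;  out={3}∪out(7)={2,3}
  fail(5) 'bbcb': from fail(4)=2 chase 'b': 2→8 ⇒ 9;  out=∅∪out(9)=∅
  fail(6) 'bbcba': from fail(5)=9 chase 'a': 9 ⇒ 10;  out={1}∪out(10)={1,2,3}

Run:
pos 0 'b': at 1
pos 1 'c': at 2  emit P0@[0:1]
pos 2 'b': at 9 ·f
pos 3 'a': at 10  emit P2@[3:3],P3@[1:3]
pos 4 'a': at 7 ·f  emit P2@[4:4]
pos 5 'c': at 8 ·f
pos 6 'b': at 9
pos 7 'b': at 3 ·f
pos 8 'c': at 4  emit P0@[7:8]
pos 9 'b': at 5
pos 10 'a': at 6  emit P1@[6:10],P2@[10:10],P3@[8:10]
pos 11 'a': at 7 ·f  emit P2@[11:11]
pos 12 'a': at 7 ·f  emit P2@[12:12]
pos 13 'c': at 8 ·f
pos 14 'c': at 8 ·f
pos 15 'b': at 9
pos 16 'a': at 10  emit P2@[16:16],P3@[14:16]
pos 17 'b': at 1 ·f
pos 18 'c': at 2  emit P0@[17:18]
pos 19 'b': at 9 ·f
pos 20 'c': at 2 ·f  emit P0@[19:20]
pos 21 'c': at 8 ·f
pos 22 'a': at 7 ·f  emit P2@[22:22]
pos 23 'b': at 1 ·f
pos 24 'c': at 2  emit P0@[23:24]
pos 25 'b': at 9 ·f
pos 26 'a': at 10  emit P2@[26:26],P3@[24:26]
pos 27 'c': at 8 ·f
pos 28 'a': at 7 ·f  emit P2@[28:28]
pos 29 'c': at 8 ·f
pos 30 'b': at 9
pos 31 'a': at 10  emit P2@[31:31],P3@[29:31]
pos 32 'a': at 7 ·f  emit P2@[32:32]
pos 33 'c': at 8 ·f
pos 34 'b': at 9
pos 35 'a': at 10  emit P2@[35:35],P3@[33:35]
pos 36 'b': at 1 ·f
pos 37 'c': at 2  emit P0@[36:37]
pos 38 'b': at 9 ·f
pos 39 'b': at 3 ·f
pos 40 'c': at 4  emit P0@[39:40]
pos 41 'b': at 5
pos 42 'b': at 3 ·f
pos 43 'c': at 4  emit P0@[42:43]
pos 44 'b': at 5
pos 45 'a': at 6  emit P1@[41:45],P2@[45:45],P3@[43:45]
pos 46 'a': at 7 ·f  emit P2@[46:46]
pos 47 'b': at 1 ·f
pos 48 'c': at 2  emit P0@[47:48]
pos 49 'a': at 7 ·f  emit P2@[49:49]
pos 50 'b': at 1 ·f

All matches (sorted): [[1,0],[3,2],[3,3],[4,2],[8,0],[10,1],[10,2],[10,3],[11,2],[12,2],[16,2],[16,3],[18,0],[20,0],[22,2],[24,0],[26,2],[26,3],[28,2],[31,2],[31,3],[32,2],[35,2],[35,3],[37,0],[40,0],[43,0],[45,1],[45,2],[45,3],[46,2],[48,0],[49,2]]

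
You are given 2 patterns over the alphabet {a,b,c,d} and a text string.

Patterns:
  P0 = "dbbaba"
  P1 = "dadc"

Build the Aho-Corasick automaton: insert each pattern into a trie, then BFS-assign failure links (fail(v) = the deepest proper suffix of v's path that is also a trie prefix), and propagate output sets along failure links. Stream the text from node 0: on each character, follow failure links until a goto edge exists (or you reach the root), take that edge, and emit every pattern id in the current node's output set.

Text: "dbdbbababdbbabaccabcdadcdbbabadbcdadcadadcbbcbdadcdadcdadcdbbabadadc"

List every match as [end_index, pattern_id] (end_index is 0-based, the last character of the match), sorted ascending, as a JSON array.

Construct AC machine:
Trie (insert patterns):
  0='ε' goto d→1
  1='d' goto a→7 b→2
  2='db' goto b→3
  3='dbb' goto a→4
  4='dbba' goto b→5
  5='dbbab' goto a→6
  6='dbbaba' goto ·  [P0 ends]
  7='da' goto d→8
  8='dad' goto c→9
  9='dadc' goto ·  [P1 ends]

BFS fail/out derivation:
  fail(1) 'd': from fail(0)=0 chase 'd': 0 ⇒ 0;  out=∅∪out(0)=∅
  fail(2) 'db': from fail(1)=0 chase 'b': 0 ⇒ 0;  out=∅∪out(0)=∅
  fail(7) 'da': from fail(1)=0 chase 'a': 0 ⇒ 0;  out=∅∪out(0)=∅
  fail(3) 'dbb': from fail(2)=0 chase 'b': 0 ⇒ 0;  out=∅∪out(0)=∅
  fail(8) 'dad': from fail(7)=0 chase 'd': 0 ⇒ 1;  out=∅∪out(1)=∅
  fail(4) 'dbba': from fail(3)=0 chase 'a': 0 ⇒ 0;  out=∅∪out(0)=∅
  fail(9) 'dadc': from fail(8)=1 chase 'c': 1→0 ⇒ 0;  out={1}∪out(0)={1}
  fail(5) 'dbbab': from fail(4)=0 chase 'b': 0 ⇒ 0;  out=∅∪out(0)=∅
  fail(6) 'dbbaba': from fail(5)=0 chase 'a': 0 ⇒ 0;  out={0}∪out(0)={0}

Scan:
[0] read 'd'  n0⇒n1
[1] read 'b'  n1⇒n2
[2] read 'd'  n2⇒n1 ·f
[3] read 'b'  n1⇒n2
[4] read 'b'  n2⇒n3
[5] read 'a'  n3⇒n4
[6] read 'b'  n4⇒n5
[7] read 'a'  n5⇒n6  ** P0@[2:7]
[8] read 'b'  n6⇒n0 ·f
[9] read 'd'  n0⇒n1
[10] read 'b'  n1⇒n2
[11] read 'b'  n2⇒n3
[12] read 'a'  n3⇒n4
[13] read 'b'  n4⇒n5
[14] read 'a'  n5⇒n6  ** P0@[9:14]
[15] read 'c'  n6⇒n0 ·f
[16] read 'c'  n0⇒n0
[17] read 'a'  n0⇒n0
[18] read 'b'  n0⇒n0
[19] read 'c'  n0⇒n0
[20] read 'd'  n0⇒n1
[21] read 'a'  n1⇒n7
[22] read 'd'  n7⇒n8
[23] read 'c'  n8⇒n9  ** P1@[20:23]
[24] read 'd'  n9⇒n1 ·f
[25] read 'b'  n1⇒n2
[26] read 'b'  n2⇒n3
[27] read 'a'  n3⇒n4
[28] read 'b'  n4⇒n5
[29] read 'a'  n5⇒n6  ** P0@[24:29]
[30] read 'd'  n6⇒n1 ·f
[31] read 'b'  n1⇒n2
[32] read 'c'  n2⇒n0 ·f
[33] read 'd'  n0⇒n1
[34] read 'a'  n1⇒n7
[35] read 'd'  n7⇒n8
[36] read 'c'  n8⇒n9  ** P1@[33:36]
[37] read 'a'  n9⇒n0 ·f
[38] read 'd'  n0⇒n1
[39] read 'a'  n1⇒n7
[40] read 'd'  n7⇒n8
[41] read 'c'  n8⇒n9  ** P1@[38:41]
[42] read 'b'  n9⇒n0 ·f
[43] read 'b'  n0⇒n0
[44] read 'c'  n0⇒n0
[45] read 'b'  n0⇒n0
[46] read 'd'  n0⇒n1
[47] read 'a'  n1⇒n7
[48] read 'd'  n7⇒n8
[49] read 'c'  n8⇒n9  ** P1@[46:49]
[50] read 'd'  n9⇒n1 ·f
[51] read 'a'  n1⇒n7
[52] read 'd'  n7⇒n8
[53] read 'c'  n8⇒n9  ** P1@[50:53]
[54] read 'd'  n9⇒n1 ·f
[55] read 'a'  n1⇒n7
[56] read 'd'  n7⇒n8
[57] read 'c'  n8⇒n9  ** P1@[54:57]
[58] read 'd'  n9⇒n1 ·f
[59] read 'b'  n1⇒n2
[60] read 'b'  n2⇒n3
[61] read 'a'  n3⇒n4
[62] read 'b'  n4⇒n5
[63] read 'a'  n5⇒n6  ** P0@[58:63]
[64] read 'd'  n6⇒n1 ·f
[65] read 'a'  n1⇒n7
[66] read 'd'  n7⇒n8
[67] read 'c'  n8⇒n9  ** P1@[64:67]

All matches (sorted): [[7,0],[14,0],[23,1],[29,0],[36,1],[41,1],[49,1],[53,1],[57,1],[63,0],[67,1]]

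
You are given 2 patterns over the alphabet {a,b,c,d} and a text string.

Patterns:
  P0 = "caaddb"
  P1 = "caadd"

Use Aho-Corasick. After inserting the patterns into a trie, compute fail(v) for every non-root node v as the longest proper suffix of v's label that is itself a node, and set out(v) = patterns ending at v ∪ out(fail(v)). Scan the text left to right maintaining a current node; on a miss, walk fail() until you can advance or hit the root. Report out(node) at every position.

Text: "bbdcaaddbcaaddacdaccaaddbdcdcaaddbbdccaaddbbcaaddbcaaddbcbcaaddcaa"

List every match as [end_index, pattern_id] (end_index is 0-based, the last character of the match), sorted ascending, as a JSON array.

Build:
Trie nodes:
  n0 'ε': c→1
  n1 'c': a→2
  n2 'ca': a→3
  n3 'caa': d→4
  n4 'caad': d→5
  n5 'caadd': b→6  [P1 ends]
  n6 'caaddb': ·  [P0 ends]

BFS fail/out derivation:
  n1('c'): parent n0 fail=0; on 'c' 0 → fail=0;  out ∅∪∅=∅
  n2('ca'): parent n1 fail=0; on 'a' 0 → fail=0;  out ∅∪∅=∅
  n3('caa'): parent n2 fail=0; on 'a' 0 → fail=0;  out ∅∪∅=∅
  n4('caad'): parent n3 fail=0; on 'd' 0 → fail=0;  out ∅∪∅=∅
  n5('caadd'): parent n4 fail=0; on 'd' 0 → fail=0;  out {1}∪∅={1}
  n6('caaddb'): parent n5 fail=0; on 'b' 0 → fail=0;  out {0}∪∅={0}

Run:
i=0 'b': node 0→0
i=1 'b': node 0→0
i=2 'd': node 0→0
i=3 'c': node 0→1
i=4 'a': node 1→2
i=5 'a': node 2→3
i=6 'd': node 3→4
i=7 'd': node 4→5  → match P1@[3:7]
i=8 'b': node 5→6  → match P0@[3:8]
i=9 'c': node 6→1 (via fail)
i=10 'a': node 1→2
i=11 'a': node 2→3
i=12 'd': node 3→4
i=13 'd': node 4→5  → match P1@[9:13]
i=14 'a': node 5→0 (via fail)
i=15 'c': node 0→1
i=16 'd': node 1→0 (via fail)
i=17 'a': node 0→0
i=18 'c': node 0→1
i=19 'c': node 1→1 (via fail)
i=20 'a': node 1→2
i=21 'a': node 2→3
i=22 'd': node 3→4
i=23 'd': node 4→5  → match P1@[19:23]
i=24 'b': node 5→6  → match P0@[19:24]
i=25 'd': node 6→0 (via fail)
i=26 'c': node 0→1
i=27 'd': node 1→0 (via fail)
i=28 'c': node 0→1
i=29 'a': node 1→2
i=30 'a': node 2→3
i=31 'd': node 3→4
i=32 'd': node 4→5  → match P1@[28:32]
i=33 'b': node 5→6  → match P0@[28:33]
i=34 'b': node 6→0 (via fail)
i=35 'd': node 0→0
i=36 'c': node 0→1
i=37 'c': node 1→1 (via fail)
i=38 'a': node 1→2
i=39 'a': node 2→3
i=40 'd': node 3→4
i=41 'd': node 4→5  → match P1@[37:41]
i=42 'b': node 5→6  → match P0@[37:42]
i=43 'b': node 6→0 (via fail)
i=44 'c': node 0→1
i=45 'a': node 1→2
i=46 'a': node 2→3
i=47 'd': node 3→4
i=48 'd': node 4→5  → match P1@[44:48]
i=49 'b': node 5→6  → match P0@[44:49]
i=50 'c': node 6→1 (via fail)
i=51 'a': node 1→2
i=52 'a': node 2→3
i=53 'd': node 3→4
i=54 'd': node 4→5  → match P1@[50:54]
i=55 'b': node 5→6  → match P0@[50:55]
i=56 'c': node 6→1 (via fail)
i=57 'b': node 1→0 (via fail)
i=58 'c': node 0→1
i=59 'a': node 1→2
i=60 'a': node 2→3
i=61 'd': node 3→4
i=62 'd': node 4→5  → match P1@[58:62]
i=63 'c': node 5→1 (via fail)
i=64 'a': node 1→2
i=65 'a': node 2→3

Matches: [[7,1],[8,0],[13,1],[23,1],[24,0],[32,1],[33,0],[41,1],[42,0],[48,1],[49,0],[54,1],[55,0],[62,1]]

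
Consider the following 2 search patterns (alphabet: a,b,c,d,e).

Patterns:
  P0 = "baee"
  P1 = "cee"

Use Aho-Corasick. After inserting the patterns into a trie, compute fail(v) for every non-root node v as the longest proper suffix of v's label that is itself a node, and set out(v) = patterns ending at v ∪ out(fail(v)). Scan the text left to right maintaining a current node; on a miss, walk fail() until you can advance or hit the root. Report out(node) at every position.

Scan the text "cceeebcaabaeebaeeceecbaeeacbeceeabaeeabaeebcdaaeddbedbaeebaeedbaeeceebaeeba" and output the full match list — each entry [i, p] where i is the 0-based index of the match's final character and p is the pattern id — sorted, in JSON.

Construct AC machine:
Trie (insert patterns):
  0='ε' goto b→1 c→5
  1='b' goto a→2
  2='ba' goto e→3
  3='bae' goto e→4
  4='baee' goto ·  [P0 ends]
  5='c' goto e→6
  6='ce' goto e→7
  7='cee' goto ·  [P1 ends]

BFS fail/out derivation:
  n1('b'): parent n0 fail=0; on 'b' 0 → fail=0;  out ∅∪∅=∅
  n5('c'): parent n0 fail=0; on 'c' 0 → fail=0;  out ∅∪∅=∅
  n2('ba'): parent n1 fail=0; on 'a' 0 → fail=0;  out ∅∪∅=∅
  n6('ce'): parent n5 fail=0; on 'e' 0 → fail=0;  out ∅∪∅=∅
  n3('bae'): parent n2 fail=0; on 'e' 0 → fail=0;  out ∅∪∅=∅
  n7('cee'): parent n6 fail=0; on 'e' 0 → fail=0;  out {1}∪∅={1}
  n4('baee'): parent n3 fail=0; on 'e' 0 → fail=0;  out {0}∪∅={0}

Scan:
i=0 'c': node 0→5
i=1 'c': node 5→5 ·f
i=2 'e': node 5→6
i=3 'e': node 6→7  → match P1@[1:3]
i=4 'e': node 7→0 ·f
i=5 'b': node 0→1
i=6 'c': node 1→5 ·f
i=7 'a': node 5→0 ·f
i=8 'a': node 0→0
i=9 'b': node 0→1
i=10 'a': node 1→2
i=11 'e': node 2→3
i=12 'e': node 3→4  → match P0@[9:12]
i=13 'b': node 4→1 ·f
i=14 'a': node 1→2
i=15 'e': node 2→3
i=16 'e': node 3→4  → match P0@[13:16]
i=17 'c': node 4→5 ·f
i=18 'e': node 5→6
i=19 'e': node 6→7  → match P1@[17:19]
i=20 'c': node 7→5 ·f
i=21 'b': node 5→1 ·f
i=22 'a': node 1→2
i=23 'e': node 2→3
i=24 'e': node 3→4  → match P0@[21:24]
i=25 'a': node 4→0 ·f
i=26 'c': node 0→5
i=27 'b': node 5→1 ·f
i=28 'e': node 1→0 ·f
i=29 'c': node 0→5
i=30 'e': node 5→6
i=31 'e': node 6→7  → match P1@[29:31]
i=32 'a': node 7→0 ·f
i=33 'b': node 0→1
i=34 'a': node 1→2
i=35 'e': node 2→3
i=36 'e': node 3→4  → match P0@[33:36]
i=37 'a': node 4→0 ·f
i=38 'b': node 0→1
i=39 'a': node 1→2
i=40 'e': node 2→3
i=41 'e': node 3→4  → match P0@[38:41]
i=42 'b': node 4→1 ·f
i=43 'c': node 1→5 ·f
i=44 'd': node 5→0 ·f
i=45 'a': node 0→0
i=46 'a': node 0→0
i=47 'e': node 0→0
i=48 'd': node 0→0
i=49 'd': node 0→0
i=50 'b': node 0→1
i=51 'e': node 1→0 ·f
i=52 'd': node 0→0
i=53 'b': node 0→1
i=54 'a': node 1→2
i=55 'e': node 2→3
i=56 'e': node 3→4  → match P0@[53:56]
i=57 'b': node 4→1 ·f
i=58 'a': node 1→2
i=59 'e': node 2→3
i=60 'e': node 3→4  → match P0@[57:60]
i=61 'd': node 4→0 ·f
i=62 'b': node 0→1
i=63 'a': node 1→2
i=64 'e': node 2→3
i=65 'e': node 3→4  → match P0@[62:65]
i=66 'c': node 4→5 ·f
i=67 'e': node 5→6
i=68 'e': node 6→7  → match P1@[66:68]
i=69 'b': node 7→1 ·f
i=70 'a': node 1→2
i=71 'e': node 2→3
i=72 'e': node 3→4  → match P0@[69:72]
i=73 'b': node 4→1 ·f
i=74 'a': node 1→2

Matches: [[3,1],[12,0],[16,0],[19,1],[24,0],[31,1],[36,0],[41,0],[56,0],[60,0],[65,0],[68,1],[72,0]]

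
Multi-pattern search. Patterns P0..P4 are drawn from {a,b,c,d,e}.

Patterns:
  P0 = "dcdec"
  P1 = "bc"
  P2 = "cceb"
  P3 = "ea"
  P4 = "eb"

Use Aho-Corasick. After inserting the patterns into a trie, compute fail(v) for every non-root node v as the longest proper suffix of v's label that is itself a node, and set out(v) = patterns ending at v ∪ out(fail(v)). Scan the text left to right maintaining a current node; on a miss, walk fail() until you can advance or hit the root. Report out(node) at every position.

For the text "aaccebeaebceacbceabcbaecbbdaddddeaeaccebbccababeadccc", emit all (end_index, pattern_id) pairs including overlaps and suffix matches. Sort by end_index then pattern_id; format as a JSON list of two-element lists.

Construct AC machine:
Trie (insert patterns):
  0='ε' goto b→6 c→8 d→1 e→12
  1='d' goto c→2
  2='dc' goto d→3
  3='dcd' goto e→4
  4='dcde' goto c→5
  5='dcdec' goto ·  [P0 ends]
  6='b' goto c→7
  7='bc' goto ·  [P1 ends]
  8='c' goto c→9
  9='cc' goto e→10
  10='cce' goto b→11
  11='cceb' goto ·  [P2 ends]
  12='e' goto a→13 b→14
  13='ea' goto ·  [P3 ends]
  14='eb' goto ·  [P4 ends]

Failure links (BFS by depth):
  n1('d'): parent n0 fail=0; on 'd' 0 → fail=0;  out ∅∪∅=∅
  n6('b'): parent n0 fail=0; on 'b' 0 → fail=0;  out ∅∪∅=∅
  n8('c'): parent n0 fail=0; on 'c' 0 → fail=0;  out ∅∪∅=∅
  n12('e'): parent n0 fail=0; on 'e' 0 → fail=0;  out ∅∪∅=∅
  n2('dc'): parent n1 fail=0; on 'c' 0 → fail=8;  out ∅∪∅=∅
  n7('bc'): parent n6 fail=0; on 'c' 0 → fail=8;  out {1}∪∅={1}
  n9('cc'): parent n8 fail=0; on 'c' 0 → fail=8;  out ∅∪∅=∅
  n13('ea'): parent n12 fail=0; on 'a' 0 → fail=0;  out {3}∪∅={3}
  n14('eb'): parent n12 fail=0; on 'b' 0 → fail=6;  out {4}∪∅={4}
  n3('dcd'): parent n2 fail=8; on 'd' 8→0 → fail=1;  out ∅∪∅=∅
  n10('cce'): parent n9 fail=8; on 'e' 8→0 → fail=12;  out ∅∪∅=∅
  n4('dcde'): parent n3 fail=1; on 'e' 1→0 → fail=12;  out ∅∪∅=∅
  n11('cceb'): parent n10 fail=12; on 'b' 12 → fail=14;  out {2}∪{4}={2,4}
  n5('dcdec'): parent n4 fail=12; on 'c' 12→0 → fail=8;  out {0}∪∅={0}

Text stream:
[0] read 'a'  n0⇒n0
[1] read 'a'  n0⇒n0
[2] read 'c'  n0⇒n8
[3] read 'c'  n8⇒n9
[4] read 'e'  n9⇒n10
[5] read 'b'  n10⇒n11  ** P2@[2:5],P4@[4:5]
[6] read 'e'  n11⇒n12 (via fail)
[7] read 'a'  n12⇒n13  ** P3@[6:7]
[8] read 'e'  n13⇒n12 (via fail)
[9] read 'b'  n12⇒n14  ** P4@[8:9]
[10] read 'c'  n14⇒n7 (via fail)  ** P1@[9:10]
[11] read 'e'  n7⇒n12 (via fail)
[12] read 'a'  n12⇒n13  ** P3@[11:12]
[13] read 'c'  n13⇒n8 (via fail)
[14] read 'b'  n8⇒n6 (via fail)
[15] read 'c'  n6⇒n7  ** P1@[14:15]
[16] read 'e'  n7⇒n12 (via fail)
[17] read 'a'  n12⇒n13  ** P3@[16:17]
[18] read 'b'  n13⇒n6 (via fail)
[19] read 'c'  n6⇒n7  ** P1@[18:19]
[20] read 'b'  n7⇒n6 (via fail)
[21] read 'a'  n6⇒n0 (via fail)
[22] read 'e'  n0⇒n12
[23] read 'c'  n12⇒n8 (via fail)
[24] read 'b'  n8⇒n6 (via fail)
[25] read 'b'  n6⇒n6 (via fail)
[26] read 'd'  n6⇒n1 (via fail)
[27] read 'a'  n1⇒n0 (via fail)
[28] read 'd'  n0⇒n1
[29] read 'd'  n1⇒n1 (via fail)
[30] read 'd'  n1⇒n1 (via fail)
[31] read 'd'  n1⇒n1 (via fail)
[32] read 'e'  n1⇒n12 (via fail)
[33] read 'a'  n12⇒n13  ** P3@[32:33]
[34] read 'e'  n13⇒n12 (via fail)
[35] read 'a'  n12⇒n13  ** P3@[34:35]
[36] read 'c'  n13⇒n8 (via fail)
[37] read 'c'  n8⇒n9
[38] read 'e'  n9⇒n10
[39] read 'b'  n10⇒n11  ** P2@[36:39],P4@[38:39]
[40] read 'b'  n11⇒n6 (via fail)
[41] read 'c'  n6⇒n7  ** P1@[40:41]
[42] read 'c'  n7⇒n9 (via fail)
[43] read 'a'  n9⇒n0 (via fail)
[44] read 'b'  n0⇒n6
[45] read 'a'  n6⇒n0 (via fail)
[46] read 'b'  n0⇒n6
[47] read 'e'  n6⇒n12 (via fail)
[48] read 'a'  n12⇒n13  ** P3@[47:48]
[49] read 'd'  n13⇒n1 (via fail)
[50] read 'c'  n1⇒n2
[51] read 'c'  n2⇒n9 (via fail)
[52] read 'c'  n9⇒n9 (via fail)

Matches: [[5,2],[5,4],[7,3],[9,4],[10,1],[12,3],[15,1],[17,3],[19,1],[33,3],[35,3],[39,2],[39,4],[41,1],[48,3]]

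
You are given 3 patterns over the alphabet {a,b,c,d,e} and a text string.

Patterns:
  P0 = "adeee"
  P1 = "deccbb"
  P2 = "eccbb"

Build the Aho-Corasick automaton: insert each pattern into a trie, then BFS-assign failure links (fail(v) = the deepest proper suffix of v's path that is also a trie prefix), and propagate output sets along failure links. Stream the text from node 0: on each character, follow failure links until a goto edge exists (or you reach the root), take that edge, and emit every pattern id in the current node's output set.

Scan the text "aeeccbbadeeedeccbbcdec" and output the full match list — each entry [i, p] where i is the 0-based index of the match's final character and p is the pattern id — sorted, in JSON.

Build:
Trie nodes:
  n0 'ε': a→1 d→6 e→12
  n1 'a': d→2
  n2 'ad': e→3
  n3 'ade': e→4
  n4 'adee': e→5
  n5 'adeee': ·  [P0 ends]
  n6 'd': e→7
  n7 'de': c→8
  n8 'dec': c→9
  n9 'decc': b→10
  n10 'deccb': b→11
  n11 'deccbb': ·  [P1 ends]
  n12 'e': c→13
  n13 'ec': c→14
  n14 'ecc': b→15
  n15 'eccb': b→16
  n16 'eccbb': ·  [P2 ends]

Failure links (BFS by depth):
  n1('a'): parent n0 fail=0; on 'a' 0 → fail=0;  out ∅∪∅=∅
  n6('d'): parent n0 fail=0; on 'd' 0 → fail=0;  out ∅∪∅=∅
  n12('e'): parent n0 fail=0; on 'e' 0 → fail=0;  out ∅∪∅=∅
  n2('ad'): parent n1 fail=0; on 'd' 0 → fail=6;  out ∅∪∅=∅
  n7('de'): parent n6 fail=0; on 'e' 0 → fail=12;  out ∅∪∅=∅
  n13('ec'): parent n12 fail=0; on 'c' 0 → fail=0;  out ∅∪∅=∅
  n3('ade'): parent n2 fail=6; on 'e' 6 → fail=7;  out ∅∪∅=∅
  n8('dec'): parent n7 fail=12; on 'c' 12 → fail=13;  out ∅∪∅=∅
  n14('ecc'): parent n13 fail=0; on 'c' 0 → fail=0;  out ∅∪∅=∅
  n4('adee'): parent n3 fail=7; on 'e' 7→12→0 → fail=12;  out ∅∪∅=∅
  n9('decc'): parent n8 fail=13; on 'c' 13 → fail=14;  out ∅∪∅=∅
  n15('eccb'): parent n14 fail=0; on 'b' 0 → fail=0;  out ∅∪∅=∅
  n5('adeee'): parent n4 fail=12; on 'e' 12→0 → fail=12;  out {0}∪∅={0}
  n10('deccb'): parent n9 fail=14; on 'b' 14 → fail=15;  out ∅∪∅=∅
  n16('eccbb'): parent n15 fail=0; on 'b' 0 → fail=0;  out {2}∪∅={2}
  n11('deccbb'): parent n10 fail=15; on 'b' 15 → fail=16;  out {1}∪{2}={1,2}

Text stream:
[0] read 'a'  n0⇒n1
[1] read 'e'  n1⇒n12 (via fail)
[2] read 'e'  n12⇒n12 (via fail)
[3] read 'c'  n12⇒n13
[4] read 'c'  n13⇒n14
[5] read 'b'  n14⇒n15
[6] read 'b'  n15⇒n16  ** P2@[2:6]
[7] read 'a'  n16⇒n1 (via fail)
[8] read 'd'  n1⇒n2
[9] read 'e'  n2⇒n3
[10] read 'e'  n3⇒n4
[11] read 'e'  n4⇒n5  ** P0@[7:11]
[12] read 'd'  n5⇒n6 (via fail)
[13] read 'e'  n6⇒n7
[14] read 'c'  n7⇒n8
[15] read 'c'  n8⇒n9
[16] read 'b'  n9⇒n10
[17] read 'b'  n10⇒n11  ** P1@[12:17],P2@[13:17]
[18] read 'c'  n11⇒n0 (via fail)
[19] read 'd'  n0⇒n6
[20] read 'e'  n6⇒n7
[21] read 'c'  n7⇒n8

Matches: [[6,2],[11,0],[17,1],[17,2]]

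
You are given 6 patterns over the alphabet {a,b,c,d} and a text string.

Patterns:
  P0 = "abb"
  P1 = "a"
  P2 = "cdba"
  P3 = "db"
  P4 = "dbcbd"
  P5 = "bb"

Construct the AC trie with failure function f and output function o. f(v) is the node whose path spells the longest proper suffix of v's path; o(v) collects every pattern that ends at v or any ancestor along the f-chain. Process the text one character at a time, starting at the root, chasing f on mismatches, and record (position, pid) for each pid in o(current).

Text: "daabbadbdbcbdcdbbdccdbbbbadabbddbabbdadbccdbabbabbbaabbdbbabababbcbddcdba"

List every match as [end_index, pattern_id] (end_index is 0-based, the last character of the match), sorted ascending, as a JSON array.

Build:
Trie nodes:
  0='ε' goto a→1 b→13 c→4 d→8
  1='a' goto b→2  [P1 ends]
  2='ab' goto b→3
  3='abb' goto ·  [P0 ends]
  4='c' goto d→5
  5='cd' goto b→6
  6='cdb' goto a→7
  7='cdba' goto ·  [P2 ends]
  8='d' goto b→9
  9='db' goto c→10  [P3 ends]
  10='dbc' goto b→11
  11='dbcb' goto d→12
  12='dbcbd' goto ·  [P4 ends]
  13='b' goto b→14
  14='bb' goto ·  [P5 ends]

Failure links (BFS by depth):
  n1('a'): parent n0 fail=0; on 'a' 0 → fail=0;  out {1}∪∅={1}
  n4('c'): parent n0 fail=0; on 'c' 0 → fail=0;  out ∅∪∅=∅
  n8('d'): parent n0 fail=0; on 'd' 0 → fail=0;  out ∅∪∅=∅
  n13('b'): parent n0 fail=0; on 'b' 0 → fail=0;  out ∅∪∅=∅
  n2('ab'): parent n1 fail=0; on 'b' 0 → fail=13;  out ∅∪∅=∅
  n5('cd'): parent n4 fail=0; on 'd' 0 → fail=8;  out ∅∪∅=∅
  n9('db'): parent n8 fail=0; on 'b' 0 → fail=13;  out {3}∪∅={3}
  n14('bb'): parent n13 fail=0; on 'b' 0 → fail=13;  out {5}∪∅={5}
  n3('abb'): parent n2 fail=13; on 'b' 13 → fail=14;  out {0}∪{5}={0,5}
  n6('cdb'): parent n5 fail=8; on 'b' 8 → fail=9;  out ∅∪{3}={3}
  n10('dbc'): parent n9 fail=13; on 'c' 13→0 → fail=4;  out ∅∪∅=∅
  n7('cdba'): parent n6 fail=9; on 'a' 9→13→0 → fail=1;  out {2}∪{1}={1,2}
  n11('dbcb'): parent n10 fail=4; on 'b' 4→0 → fail=13;  out ∅∪∅=∅
  n12('dbcbd'): parent n11 fail=13; on 'd' 13→0 → fail=8;  out {4}∪∅={4}

Run:
[0] read 'd'  n0⇒n8
[1] read 'a'  n8⇒n1 (fail-walked)  emit P1@[1:1]
[2] read 'a'  n1⇒n1 (fail-walked)  emit P1@[2:2]
[3] read 'b'  n1⇒n2
[4] read 'b'  n2⇒n3  emit P0@[2:4],P5@[3:4]
[5] read 'a'  n3⇒n1 (fail-walked)  emit P1@[5:5]
[6] read 'd'  n1⇒n8 (fail-walked)
[7] read 'b'  n8⇒n9  emit P3@[6:7]
[8] read 'd'  n9⇒n8 (fail-walked)
[9] read 'b'  n8⇒n9  emit P3@[8:9]
[10] read 'c'  n9⇒n10
[11] read 'b'  n10⇒n11
[12] read 'd'  n11⇒n12  emit P4@[8:12]
[13] read 'c'  n12⇒n4 (fail-walked)
[14] read 'd'  n4⇒n5
[15] read 'b'  n5⇒n6  emit P3@[14:15]
[16] read 'b'  n6⇒n14 (fail-walked)  emit P5@[15:16]
[17] read 'd'  n14⇒n8 (fail-walked)
[18] read 'c'  n8⇒n4 (fail-walked)
[19] read 'c'  n4⇒n4 (fail-walked)
[20] read 'd'  n4⇒n5
[21] read 'b'  n5⇒n6  emit P3@[20:21]
[22] read 'b'  n6⇒n14 (fail-walked)  emit P5@[21:22]
[23] read 'b'  n14⇒n14 (fail-walked)  emit P5@[22:23]
[24] read 'b'  n14⇒n14 (fail-walked)  emit P5@[23:24]
[25] read 'a'  n14⇒n1 (fail-walked)  emit P1@[25:25]
[26] read 'd'  n1⇒n8 (fail-walked)
[27] read 'a'  n8⇒n1 (fail-walked)  emit P1@[27:27]
[28] read 'b'  n1⇒n2
[29] read 'b'  n2⇒n3  emit P0@[27:29],P5@[28:29]
[30] read 'd'  n3⇒n8 (fail-walked)
[31] read 'd'  n8⇒n8 (fail-walked)
[32] read 'b'  n8⇒n9  emit P3@[31:32]
[33] read 'a'  n9⇒n1 (fail-walked)  emit P1@[33:33]
[34] read 'b'  n1⇒n2
[35] read 'b'  n2⇒n3  emit P0@[33:35],P5@[34:35]
[36] read 'd'  n3⇒n8 (fail-walked)
[37] read 'a'  n8⇒n1 (fail-walked)  emit P1@[37:37]
[38] read 'd'  n1⇒n8 (fail-walked)
[39] read 'b'  n8⇒n9  emit P3@[38:39]
[40] read 'c'  n9⇒n10
[41] read 'c'  n10⇒n4 (fail-walked)
[42] read 'd'  n4⇒n5
[43] read 'b'  n5⇒n6  emit P3@[42:43]
[44] read 'a'  n6⇒n7  emit P1@[44:44],P2@[41:44]
[45] read 'b'  n7⇒n2 (fail-walked)
[46] read 'b'  n2⇒n3  emit P0@[44:46],P5@[45:46]
[47] read 'a'  n3⇒n1 (fail-walked)  emit P1@[47:47]
[48] read 'b'  n1⇒n2
[49] read 'b'  n2⇒n3  emit P0@[47:49],P5@[48:49]
[50] read 'b'  n3⇒n14 (fail-walked)  emit P5@[49:50]
[51] read 'a'  n14⇒n1 (fail-walked)  emit P1@[51:51]
[52] read 'a'  n1⇒n1 (fail-walked)  emit P1@[52:52]
[53] read 'b'  n1⇒n2
[54] read 'b'  n2⇒n3  emit P0@[52:54],P5@[53:54]
[55] read 'd'  n3⇒n8 (fail-walked)
[56] read 'b'  n8⇒n9  emit P3@[55:56]
[57] read 'b'  n9⇒n14 (fail-walked)  emit P5@[56:57]
[58] read 'a'  n14⇒n1 (fail-walked)  emit P1@[58:58]
[59] read 'b'  n1⇒n2
[60] read 'a'  n2⇒n1 (fail-walked)  emit P1@[60:60]
[61] read 'b'  n1⇒n2
[62] read 'a'  n2⇒n1 (fail-walked)  emit P1@[62:62]
[63] read 'b'  n1⇒n2
[64] read 'b'  n2⇒n3  emit P0@[62:64],P5@[63:64]
[65] read 'c'  n3⇒n4 (fail-walked)
[66] read 'b'  n4⇒n13 (fail-walked)
[67] read 'd'  n13⇒n8 (fail-walked)
[68] read 'd'  n8⇒n8 (fail-walked)
[69] read 'c'  n8⇒n4 (fail-walked)
[70] read 'd'  n4⇒n5
[71] read 'b'  n5⇒n6  emit P3@[70:71]
[72] read 'a'  n6⇒n7  emit P1@[72:72],P2@[69:72]

Result: [[1,1],[2,1],[4,0],[4,5],[5,1],[7,3],[9,3],[12,4],[15,3],[16,5],[21,3],[22,5],[23,5],[24,5],[25,1],[27,1],[29,0],[29,5],[32,3],[33,1],[35,0],[35,5],[37,1],[39,3],[43,3],[44,1],[44,2],[46,0],[46,5],[47,1],[49,0],[49,5],[50,5],[51,1],[52,1],[54,0],[54,5],[56,3],[57,5],[58,1],[60,1],[62,1],[64,0],[64,5],[71,3],[72,1],[72,2]]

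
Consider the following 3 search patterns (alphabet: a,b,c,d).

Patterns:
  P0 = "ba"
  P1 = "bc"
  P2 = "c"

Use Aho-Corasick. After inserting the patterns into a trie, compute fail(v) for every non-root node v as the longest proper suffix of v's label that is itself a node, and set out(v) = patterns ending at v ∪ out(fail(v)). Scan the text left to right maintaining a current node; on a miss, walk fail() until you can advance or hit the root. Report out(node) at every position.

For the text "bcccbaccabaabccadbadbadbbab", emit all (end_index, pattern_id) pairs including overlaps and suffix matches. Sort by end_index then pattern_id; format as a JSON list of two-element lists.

Build:
Trie nodes:
  n0 'ε': b→1 c→4
  n1 'b': a→2 c→3
  n2 'ba': ·  [P0 ends]
  n3 'bc': ·  [P1 ends]
  n4 'c': ·  [P2 ends]

BFS fail/out derivation:
  n1('b'): parent n0 fail=0; on 'b' 0 → fail=0;  out ∅∪∅=∅
  n4('c'): parent n0 fail=0; on 'c' 0 → fail=0;  out {2}∪∅={2}
  n2('ba'): parent n1 fail=0; on 'a' 0 → fail=0;  out {0}∪∅={0}
  n3('bc'): parent n1 fail=0; on 'c' 0 → fail=4;  out {1}∪{2}={1,2}

Text stream:
[0] read 'b'  n0⇒n1
[1] read 'c'  n1⇒n3  emit P1@[0:1],P2@[1:1]
[2] read 'c'  n3⇒n4 (via fail)  emit P2@[2:2]
[3] read 'c'  n4⇒n4 (via fail)  emit P2@[3:3]
[4] read 'b'  n4⇒n1 (via fail)
[5] read 'a'  n1⇒n2  emit P0@[4:5]
[6] read 'c'  n2⇒n4 (via fail)  emit P2@[6:6]
[7] read 'c'  n4⇒n4 (via fail)  emit P2@[7:7]
[8] read 'a'  n4⇒n0 (via fail)
[9] read 'b'  n0⇒n1
[10] read 'a'  n1⇒n2  emit P0@[9:10]
[11] read 'a'  n2⇒n0 (via fail)
[12] read 'b'  n0⇒n1
[13] read 'c'  n1⇒n3  emit P1@[12:13],P2@[13:13]
[14] read 'c'  n3⇒n4 (via fail)  emit P2@[14:14]
[15] read 'a'  n4⇒n0 (via fail)
[16] read 'd'  n0⇒n0
[17] read 'b'  n0⇒n1
[18] read 'a'  n1⇒n2  emit P0@[17:18]
[19] read 'd'  n2⇒n0 (via fail)
[20] read 'b'  n0⇒n1
[21] read 'a'  n1⇒n2  emit P0@[20:21]
[22] read 'd'  n2⇒n0 (via fail)
[23] read 'b'  n0⇒n1
[24] read 'b'  n1⇒n1 (via fail)
[25] read 'a'  n1⇒n2  emit P0@[24:25]
[26] read 'b'  n2⇒n1 (via fail)

All matches (sorted): [[1,1],[1,2],[2,2],[3,2],[5,0],[6,2],[7,2],[10,0],[13,1],[13,2],[14,2],[18,0],[21,0],[25,0]]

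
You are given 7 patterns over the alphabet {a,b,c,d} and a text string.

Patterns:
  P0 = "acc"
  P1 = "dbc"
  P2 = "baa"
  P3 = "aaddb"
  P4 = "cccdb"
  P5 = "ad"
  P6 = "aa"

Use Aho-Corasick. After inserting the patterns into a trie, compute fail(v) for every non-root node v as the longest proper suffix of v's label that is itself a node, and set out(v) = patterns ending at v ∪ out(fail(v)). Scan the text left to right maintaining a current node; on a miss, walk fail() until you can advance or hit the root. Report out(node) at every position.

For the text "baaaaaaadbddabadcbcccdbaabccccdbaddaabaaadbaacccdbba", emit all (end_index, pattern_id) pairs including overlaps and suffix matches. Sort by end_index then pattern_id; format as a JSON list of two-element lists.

Build automaton:
Trie (insert patterns):
  n0 'ε': a→1 b→7 c→14 d→4
  n1 'a': a→10 c→2 d→19
  n2 'ac': c→3
  n3 'acc': ·  [P0 ends]
  n4 'd': b→5
  n5 'db': c→6
  n6 'dbc': ·  [P1 ends]
  n7 'b': a→8
  n8 'ba': a→9
  n9 'baa': ·  [P2 ends]
  n10 'aa': d→11  [P6 ends]
  n11 'aad': d→12
  n12 'aadd': b→13
  n13 'aaddb': ·  [P3 ends]
  n14 'c': c→15
  n15 'cc': c→16
  n16 'ccc': d→17
  n17 'cccd': b→18
  n18 'cccdb': ·  [P4 ends]
  n19 'ad': ·  [P5 ends]

Failure links (BFS by depth):
  n1('a'): parent n0 fail=0; on 'a' 0 → fail=0;  out ∅∪∅=∅
  n4('d'): parent n0 fail=0; on 'd' 0 → fail=0;  out ∅∪∅=∅
  n7('b'): parent n0 fail=0; on 'b' 0 → fail=0;  out ∅∪∅=∅
  n14('c'): parent n0 fail=0; on 'c' 0 → fail=0;  out ∅∪∅=∅
  n2('ac'): parent n1 fail=0; on 'c' 0 → fail=14;  out ∅∪∅=∅
  n5('db'): parent n4 fail=0; on 'b' 0 → fail=7;  out ∅∪∅=∅
  n8('ba'): parent n7 fail=0; on 'a' 0 → fail=1;  out ∅∪∅=∅
  n10('aa'): parent n1 fail=0; on 'a' 0 → fail=1;  out {6}∪∅={6}
  n15('cc'): parent n14 fail=0; on 'c' 0 → fail=14;  out ∅∪∅=∅
  n19('ad'): parent n1 fail=0; on 'd' 0 → fail=4;  out {5}∪∅={5}
  n3('acc'): parent n2 fail=14; on 'c' 14 → fail=15;  out {0}∪∅={0}
  n6('dbc'): parent n5 fail=7; on 'c' 7→0 → fail=14;  out {1}∪∅={1}
  n9('baa'): parent n8 fail=1; on 'a' 1 → fail=10;  out {2}∪{6}={2,6}
  n11('aad'): parent n10 fail=1; on 'd' 1 → fail=19;  out ∅∪{5}={5}
  n16('ccc'): parent n15 fail=14; on 'c' 14 → fail=15;  out ∅∪∅=∅
  n12('aadd'): parent n11 fail=19; on 'd' 19→4→0 → fail=4;  out ∅∪∅=∅
  n17('cccd'): parent n16 fail=15; on 'd' 15→14→0 → fail=4;  out ∅∪∅=∅
  n13('aaddb'): parent n12 fail=4; on 'b' 4 → fail=5;  out {3}∪∅={3}
  n18('cccdb'): parent n17 fail=4; on 'b' 4 → fail=5;  out {4}∪∅={4}

Run:
[0] read 'b'  n0⇒n7
[1] read 'a'  n7⇒n8
[2] read 'a'  n8⇒n9  emit P2@[0:2],P6@[1:2]
[3] read 'a'  n9⇒n10 (via fail)  emit P6@[2:3]
[4] read 'a'  n10⇒n10 (via fail)  emit P6@[3:4]
[5] read 'a'  n10⇒n10 (via fail)  emit P6@[4:5]
[6] read 'a'  n10⇒n10 (via fail)  emit P6@[5:6]
[7] read 'a'  n10⇒n10 (via fail)  emit P6@[6:7]
[8] read 'd'  n10⇒n11  emit P5@[7:8]
[9] read 'b'  n11⇒n5 (via fail)
[10] read 'd'  n5⇒n4 (via fail)
[11] read 'd'  n4⇒n4 (via fail)
[12] read 'a'  n4⇒n1 (via fail)
[13] read 'b'  n1⇒n7 (via fail)
[14] read 'a'  n7⇒n8
[15] read 'd'  n8⇒n19 (via fail)  emit P5@[14:15]
[16] read 'c'  n19⇒n14 (via fail)
[17] read 'b'  n14⇒n7 (via fail)
[18] read 'c'  n7⇒n14 (via fail)
[19] read 'c'  n14⇒n15
[20] read 'c'  n15⇒n16
[21] read 'd'  n16⇒n17
[22] read 'b'  n17⇒n18  emit P4@[18:22]
[23] read 'a'  n18⇒n8 (via fail)
[24] read 'a'  n8⇒n9  emit P2@[22:24],P6@[23:24]
[25] read 'b'  n9⇒n7 (via fail)
[26] read 'c'  n7⇒n14 (via fail)
[27] read 'c'  n14⇒n15
[28] read 'c'  n15⇒n16
[29] read 'c'  n16⇒n16 (via fail)
[30] read 'd'  n16⇒n17
[31] read 'b'  n17⇒n18  emit P4@[27:31]
[32] read 'a'  n18⇒n8 (via fail)
[33] read 'd'  n8⇒n19 (via fail)  emit P5@[32:33]
[34] read 'd'  n19⇒n4 (via fail)
[35] read 'a'  n4⇒n1 (via fail)
[36] read 'a'  n1⇒n10  emit P6@[35:36]
[37] read 'b'  n10⇒n7 (via fail)
[38] read 'a'  n7⇒n8
[39] read 'a'  n8⇒n9  emit P2@[37:39],P6@[38:39]
[40] read 'a'  n9⇒n10 (via fail)  emit P6@[39:40]
[41] read 'd'  n10⇒n11  emit P5@[40:41]
[42] read 'b'  n11⇒n5 (via fail)
[43] read 'a'  n5⇒n8 (via fail)
[44] read 'a'  n8⇒n9  emit P2@[42:44],P6@[43:44]
[45] read 'c'  n9⇒n2 (via fail)
[46] read 'c'  n2⇒n3  emit P0@[44:46]
[47] read 'c'  n3⇒n16 (via fail)
[48] read 'd'  n16⇒n17
[49] read 'b'  n17⇒n18  emit P4@[45:49]
[50] read 'b'  n18⇒n7 (via fail)
[51] read 'a'  n7⇒n8

Matches: [[2,2],[2,6],[3,6],[4,6],[5,6],[6,6],[7,6],[8,5],[15,5],[22,4],[24,2],[24,6],[31,4],[33,5],[36,6],[39,2],[39,6],[40,6],[41,5],[44,2],[44,6],[46,0],[49,4]]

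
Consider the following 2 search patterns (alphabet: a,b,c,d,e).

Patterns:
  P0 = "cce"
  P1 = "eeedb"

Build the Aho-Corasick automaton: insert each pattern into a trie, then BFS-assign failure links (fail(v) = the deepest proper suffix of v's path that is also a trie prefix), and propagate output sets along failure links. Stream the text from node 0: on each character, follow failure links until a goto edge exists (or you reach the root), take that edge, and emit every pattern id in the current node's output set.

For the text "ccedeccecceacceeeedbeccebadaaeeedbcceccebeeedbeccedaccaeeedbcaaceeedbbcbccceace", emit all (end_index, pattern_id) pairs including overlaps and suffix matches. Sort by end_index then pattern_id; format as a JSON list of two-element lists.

Build:
Trie (insert patterns):
  n0 'ε': c→1 e→4
  n1 'c': c→2
  n2 'cc': e→3
  n3 'cce': ·  ←P0
  n4 'e': e→5
  n5 'ee': e→6
  n6 'eee': d→7
  n7 'eeed': b→8
  n8 'eeedb': ·  ←P1

BFS fail/out derivation:
  fail(1) 'c': from fail(0)=0 chase 'c': 0 ⇒ 0;  out=∅∪out(0)=∅
  fail(4) 'e': from fail(0)=0 chase 'e': 0 ⇒ 0;  out=∅∪out(0)=∅
  fail(2) 'cc': from fail(1)=0 chase 'c': 0 ⇒ 1;  out=∅∪out(1)=∅
  fail(5) 'ee': from fail(4)=0 chase 'e': 0 ⇒ 4;  out=∅∪out(4)=∅
  fail(3) 'cce': from fail(2)=1 chase 'e': 1→0 ⇒ 4;  out={0}∪out(4)={0}
  fail(6) 'eee': from fail(5)=4 chase 'e': 4 ⇒ 5;  out=∅∪out(5)=∅
  fail(7) 'eeed': from fail(6)=5 chase 'd': 5→4→0 ⇒ 0;  out=∅∪out(0)=∅
  fail(8) 'eeedb': from fail(7)=0 chase 'b': 0 ⇒ 0;  out={1}∪out(0)={1}

Scan:
i=0 'c': node 0→1
i=1 'c': node 1→2
i=2 'e': node 2→3  → match P0@[0:2]
i=3 'd': node 3→0 (fail-walked)
i=4 'e': node 0→4
i=5 'c': node 4→1 (fail-walked)
i=6 'c': node 1→2
i=7 'e': node 2→3  → match P0@[5:7]
i=8 'c': node 3→1 (fail-walked)
i=9 'c': node 1→2
i=10 'e': node 2→3  → match P0@[8:10]
i=11 'a': node 3→0 (fail-walked)
i=12 'c': node 0→1
i=13 'c': node 1→2
i=14 'e': node 2→3  → match P0@[12:14]
i=15 'e': node 3→5 (fail-walked)
i=16 'e': node 5→6
i=17 'e': node 6→6 (fail-walked)
i=18 'd': node 6→7
i=19 'b': node 7→8  → match P1@[15:19]
i=20 'e': node 8→4 (fail-walked)
i=21 'c': node 4→1 (fail-walked)
i=22 'c': node 1→2
i=23 'e': node 2→3  → match P0@[21:23]
i=24 'b': node 3→0 (fail-walked)
i=25 'a': node 0→0
i=26 'd': node 0→0
i=27 'a': node 0→0
i=28 'a': node 0→0
i=29 'e': node 0→4
i=30 'e': node 4→5
i=31 'e': node 5→6
i=32 'd': node 6→7
i=33 'b': node 7→8  → match P1@[29:33]
i=34 'c': node 8→1 (fail-walked)
i=35 'c': node 1→2
i=36 'e': node 2→3  → match P0@[34:36]
i=37 'c': node 3→1 (fail-walked)
i=38 'c': node 1→2
i=39 'e': node 2→3  → match P0@[37:39]
i=40 'b': node 3→0 (fail-walked)
i=41 'e': node 0→4
i=42 'e': node 4→5
i=43 'e': node 5→6
i=44 'd': node 6→7
i=45 'b': node 7→8  → match P1@[41:45]
i=46 'e': node 8→4 (fail-walked)
i=47 'c': node 4→1 (fail-walked)
i=48 'c': node 1→2
i=49 'e': node 2→3  → match P0@[47:49]
i=50 'd': node 3→0 (fail-walked)
i=51 'a': node 0→0
i=52 'c': node 0→1
i=53 'c': node 1→2
i=54 'a': node 2→0 (fail-walked)
i=55 'e': node 0→4
i=56 'e': node 4→5
i=57 'e': node 5→6
i=58 'd': node 6→7
i=59 'b': node 7→8  → match P1@[55:59]
i=60 'c': node 8→1 (fail-walked)
i=61 'a': node 1→0 (fail-walked)
i=62 'a': node 0→0
i=63 'c': node 0→1
i=64 'e': node 1→4 (fail-walked)
i=65 'e': node 4→5
i=66 'e': node 5→6
i=67 'd': node 6→7
i=68 'b': node 7→8  → match P1@[64:68]
i=69 'b': node 8→0 (fail-walked)
i=70 'c': node 0→1
i=71 'b': node 1→0 (fail-walked)
i=72 'c': node 0→1
i=73 'c': node 1→2
i=74 'c': node 2→2 (fail-walked)
i=75 'e': node 2→3  → match P0@[73:75]
i=76 'a': node 3→0 (fail-walked)
i=77 'c': node 0→1
i=78 'e': node 1→4 (fail-walked)

All matches (sorted): [[2,0],[7,0],[10,0],[14,0],[19,1],[23,0],[33,1],[36,0],[39,0],[45,1],[49,0],[59,1],[68,1],[75,0]]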